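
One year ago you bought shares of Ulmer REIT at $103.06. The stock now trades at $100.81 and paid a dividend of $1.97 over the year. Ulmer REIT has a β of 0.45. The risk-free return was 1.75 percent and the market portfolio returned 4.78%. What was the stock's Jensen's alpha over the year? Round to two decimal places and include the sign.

-3.39%

Realised HPR = (P1 + D1 − P0) / P0 = (100.81 + 1.97 − 103.06) / 103.06 = -0.28 / 103.06 = -0.2717%
MRP = 4.78% − 1.75% = 3.03%
CAPM required = R_f + β·MRP = 1.75% + 0.45 × 3.03% = 3.1135%
α = realised − required = -0.2717% − 3.1135% = -3.39%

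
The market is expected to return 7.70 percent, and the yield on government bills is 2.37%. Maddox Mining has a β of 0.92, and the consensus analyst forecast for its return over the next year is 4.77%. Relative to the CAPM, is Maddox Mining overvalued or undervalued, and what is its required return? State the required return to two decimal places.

MRP = 7.70% − 2.37% = 5.33%
Required return = R_f + β·MRP = 2.37% + 0.92 × 5.33% = 7.27%
Forecast 4.77% < required 7.27% → the stock plots below the SML → overvalued.

Overvalued; required return 7.27%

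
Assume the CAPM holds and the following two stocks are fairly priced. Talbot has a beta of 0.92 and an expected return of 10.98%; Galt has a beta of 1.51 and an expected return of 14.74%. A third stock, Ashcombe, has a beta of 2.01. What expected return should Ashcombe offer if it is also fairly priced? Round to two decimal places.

MRP (SML slope) = (14.74% − 10.98%) / (1.51 − 0.92) = 3.76% / 0.59 = 6.3729%
R_f (intercept) = 10.98% − 0.92 × 6.3729% = 5.1169%
E(R_Ashcombe) = R_f + β × MRP = 5.1169% + 2.01 × 6.3729% = 17.93%

17.93%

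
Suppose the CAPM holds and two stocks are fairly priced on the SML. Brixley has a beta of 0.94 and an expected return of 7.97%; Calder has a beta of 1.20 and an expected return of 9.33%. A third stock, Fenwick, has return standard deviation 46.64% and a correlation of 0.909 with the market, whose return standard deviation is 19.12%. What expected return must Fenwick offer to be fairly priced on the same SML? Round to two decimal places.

MRP = (9.33% − 7.97%) / (1.20 − 0.94) = 5.2308%
R_f = 7.97% − 0.94 × 5.2308% = 3.0530%
β_Fenwick = ρ·σ_i/σ_m = 0.909 × 46.64 / 19.12 = 2.2174
E(R_Fenwick) = R_f + β × MRP = 3.0530% + 2.2174 × 5.2308% = 14.65%

14.65%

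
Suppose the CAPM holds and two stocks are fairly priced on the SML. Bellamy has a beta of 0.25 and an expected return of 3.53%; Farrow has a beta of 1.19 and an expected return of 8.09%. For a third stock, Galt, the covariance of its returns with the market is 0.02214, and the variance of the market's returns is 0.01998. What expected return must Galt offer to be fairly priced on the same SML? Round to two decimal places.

MRP = (8.09% − 3.53%) / (1.19 − 0.25) = 4.8511%
R_f = 3.53% − 0.25 × 4.8511% = 2.3172%
β_Galt = Cov / Var(R_m) = 0.02214 / 0.01998 = 1.1081
E(R_Galt) = R_f + β × MRP = 2.3172% + 1.1081 × 4.8511% = 7.69%

7.69%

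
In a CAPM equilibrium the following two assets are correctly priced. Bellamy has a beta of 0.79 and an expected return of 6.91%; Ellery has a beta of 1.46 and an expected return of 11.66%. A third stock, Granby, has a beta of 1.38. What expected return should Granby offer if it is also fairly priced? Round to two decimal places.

MRP (SML slope) = (11.66% − 6.91%) / (1.46 − 0.79) = 4.75% / 0.67 = 7.0896%
R_f (intercept) = 6.91% − 0.79 × 7.0896% = 1.3092%
E(R_Granby) = R_f + β × MRP = 1.3092% + 1.38 × 7.0896% = 11.09%

11.09%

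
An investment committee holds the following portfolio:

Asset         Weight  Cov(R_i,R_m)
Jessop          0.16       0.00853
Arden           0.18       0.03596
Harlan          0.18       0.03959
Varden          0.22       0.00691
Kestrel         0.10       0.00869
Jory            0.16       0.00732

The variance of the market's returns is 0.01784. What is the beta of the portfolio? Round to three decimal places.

β_Jessop = 0.00853 / 0.01784 = 0.4781
β_Arden = 0.03596 / 0.01784 = 2.0157
β_Harlan = 0.03959 / 0.01784 = 2.2192
β_Varden = 0.00691 / 0.01784 = 0.3873
β_Kestrel = 0.00869 / 0.01784 = 0.4871
β_Jory = 0.00732 / 0.01784 = 0.4103
β_P = Σ w_i β_i = 0.16×0.4781 + 0.18×2.0157 + 0.18×2.2192 + 0.22×0.3873 + 0.10×0.4871 + 0.16×0.4103 = 1.0383

1.038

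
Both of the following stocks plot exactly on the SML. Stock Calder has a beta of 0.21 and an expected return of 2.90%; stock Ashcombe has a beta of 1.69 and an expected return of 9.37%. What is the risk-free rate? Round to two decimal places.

1.98%

Both satisfy E(R) = R_f + β·MRP, so the slope of the SML is
MRP = (9.37% − 2.90%) / (1.69 − 0.21) = 6.47% / 1.48 = 4.3716%
R_f = E(R_Calder) − β_Calder·MRP = 2.90% − 0.21 × 4.3716% = 1.9820%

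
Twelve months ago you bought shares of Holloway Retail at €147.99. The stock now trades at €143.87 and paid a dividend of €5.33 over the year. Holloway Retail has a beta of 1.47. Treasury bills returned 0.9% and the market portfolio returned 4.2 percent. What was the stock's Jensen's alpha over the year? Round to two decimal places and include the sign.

-4.93%

Realised HPR = (P1 + D1 − P0) / P0 = (143.87 + 5.33 − 147.99) / 147.99 = 1.21 / 147.99 = 0.8176%
MRP = 4.2% − 0.9% = 3.30%
CAPM required = R_f + β·MRP = 0.9% + 1.47 × 3.3% = 5.7510%
α = realised − required = 0.8176% − 5.7510% = -4.93%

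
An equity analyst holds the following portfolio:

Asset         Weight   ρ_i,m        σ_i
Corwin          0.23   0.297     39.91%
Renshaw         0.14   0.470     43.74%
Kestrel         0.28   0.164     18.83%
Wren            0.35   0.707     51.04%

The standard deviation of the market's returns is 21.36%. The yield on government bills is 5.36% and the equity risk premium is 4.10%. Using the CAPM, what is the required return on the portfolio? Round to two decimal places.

9.03%

β_Corwin = 0.297 × 39.91% / 21.36% = 0.5549
β_Renshaw = 0.470 × 43.74% / 21.36% = 0.9624
β_Kestrel = 0.164 × 18.83% / 21.36% = 0.1446
β_Wren = 0.707 × 51.04% / 21.36% = 1.6894
β_P = Σ w_i β_i = 0.23×0.5549 + 0.14×0.9624 + 0.28×0.1446 + 0.35×1.6894 = 0.8941
E(R_P) = R_f + β_P × MRP = 5.36% + 0.8941 × 4.10% = 9.03%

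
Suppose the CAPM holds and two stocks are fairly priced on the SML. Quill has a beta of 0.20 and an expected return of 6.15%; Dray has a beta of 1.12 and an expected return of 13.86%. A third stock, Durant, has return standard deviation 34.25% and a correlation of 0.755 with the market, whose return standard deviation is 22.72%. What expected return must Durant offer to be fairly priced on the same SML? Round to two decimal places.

MRP = (13.86% − 6.15%) / (1.12 − 0.20) = 8.3804%
R_f = 6.15% − 0.20 × 8.3804% = 4.4739%
β_Durant = ρ·σ_i/σ_m = 0.755 × 34.25 / 22.72 = 1.1381
E(R_Durant) = R_f + β × MRP = 4.4739% + 1.1381 × 8.3804% = 14.01%

14.01%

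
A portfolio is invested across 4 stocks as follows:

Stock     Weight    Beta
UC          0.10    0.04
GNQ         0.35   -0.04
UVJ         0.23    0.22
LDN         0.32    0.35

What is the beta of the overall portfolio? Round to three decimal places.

β_P = Σ w_i β_i = 0.10×0.04 + 0.35×-0.04 + 0.23×0.22 + 0.32×0.35 = 0.1526

0.153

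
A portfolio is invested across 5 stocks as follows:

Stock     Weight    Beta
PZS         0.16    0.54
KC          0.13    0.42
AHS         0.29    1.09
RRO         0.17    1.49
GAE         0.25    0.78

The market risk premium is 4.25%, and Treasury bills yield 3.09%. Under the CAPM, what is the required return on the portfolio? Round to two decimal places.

β_P = Σ w_i β_i = 0.16×0.54 + 0.13×0.42 + 0.29×1.09 + 0.17×1.49 + 0.25×0.78 = 0.9054
E(R_P) = R_f + β_P × MRP = 3.09% + 0.9054 × 4.25% = 6.94%

6.94%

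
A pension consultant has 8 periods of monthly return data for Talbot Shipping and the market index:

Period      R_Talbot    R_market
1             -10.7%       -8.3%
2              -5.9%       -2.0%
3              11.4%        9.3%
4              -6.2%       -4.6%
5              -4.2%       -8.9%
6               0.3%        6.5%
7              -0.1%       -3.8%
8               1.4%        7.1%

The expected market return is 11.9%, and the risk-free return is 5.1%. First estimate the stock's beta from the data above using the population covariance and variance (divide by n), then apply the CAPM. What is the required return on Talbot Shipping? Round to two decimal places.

10.27%

Mean R_i = (-10.7 − 5.9 + 11.4 − 6.2 − 4.2 + 0.3 − 0.1 + 1.4) / 8 = -1.7500%
Mean R_m = (-8.3 − 2.0 + 9.3 − 4.6 − 8.9 + 6.5 − 3.8 + 7.1) / 8 = -0.5875%
Σ(R_i − R̄_i)(R_m − R̄_m) = 276.5750  ⇒  Cov = 276.5750 / 8 = 34.5719
Σ(R_m − R̄_m)² = 364.0888  ⇒  Var(R_m) = 364.0888 / 8 = 45.5111
β = Cov / Var(R_m) = 34.5719 / 45.5111 = 0.7596
MRP = 11.9% − 5.1% = 6.80%
E(R) = R_f + β × MRP = 5.1% + 0.7596 × 6.8% = 10.27%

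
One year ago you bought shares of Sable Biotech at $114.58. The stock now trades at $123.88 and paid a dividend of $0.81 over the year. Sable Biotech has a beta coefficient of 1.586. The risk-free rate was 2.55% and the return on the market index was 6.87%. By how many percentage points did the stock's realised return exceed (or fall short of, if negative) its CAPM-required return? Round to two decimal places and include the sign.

Realised HPR = (P1 + D1 − P0) / P0 = (123.88 + 0.81 − 114.58) / 114.58 = 10.11 / 114.58 = 8.8235%
MRP = 6.87% − 2.55% = 4.32%
CAPM required = R_f + β·MRP = 2.55% + 1.586 × 4.32% = 9.40152%
α = realised − required = 8.8235% − 9.40152% = -0.58%

-0.58%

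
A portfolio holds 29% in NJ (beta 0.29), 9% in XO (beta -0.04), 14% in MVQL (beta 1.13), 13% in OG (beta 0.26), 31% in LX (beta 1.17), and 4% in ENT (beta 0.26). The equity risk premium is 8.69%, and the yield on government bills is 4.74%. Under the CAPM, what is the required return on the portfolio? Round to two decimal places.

β_P = Σ w_i β_i = 0.29×0.29 + 0.09×-0.04 + 0.14×1.13 + 0.13×0.26 + 0.31×1.17 + 0.04×0.26 = 0.6456
E(R_P) = R_f + β_P × MRP = 4.74% + 0.6456 × 8.69% = 10.35%

10.35%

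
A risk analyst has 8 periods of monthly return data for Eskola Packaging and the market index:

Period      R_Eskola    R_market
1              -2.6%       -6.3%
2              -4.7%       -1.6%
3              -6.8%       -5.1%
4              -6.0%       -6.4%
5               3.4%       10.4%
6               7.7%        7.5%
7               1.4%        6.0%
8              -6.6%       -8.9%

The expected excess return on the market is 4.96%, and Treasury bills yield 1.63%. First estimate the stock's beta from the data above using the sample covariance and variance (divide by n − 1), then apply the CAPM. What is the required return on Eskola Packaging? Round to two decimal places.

Mean R_i = (-2.6 − 4.7 − 6.8 − 6.0 + 3.4 + 7.7 + 1.4 − 6.6) / 8 = -1.7750%
Mean R_m = (-6.3 − 1.6 − 5.1 − 6.4 + 10.4 + 7.5 + 6.0 − 8.9) / 8 = -0.5500%
Σ(R_i − R̄_i)(R_m − R̄_m) = 249.4200  ⇒  Cov = 249.4200 / 7 = 35.6314
Σ(R_m − R̄_m)² = 386.4200  ⇒  Var(R_m) = 386.4200 / 7 = 55.2029
β = Cov / Var(R_m) = 35.6314 / 55.2029 = 0.6455
E(R) = R_f + β × MRP = 1.63% + 0.6455 × 4.96% = 4.83%

4.83%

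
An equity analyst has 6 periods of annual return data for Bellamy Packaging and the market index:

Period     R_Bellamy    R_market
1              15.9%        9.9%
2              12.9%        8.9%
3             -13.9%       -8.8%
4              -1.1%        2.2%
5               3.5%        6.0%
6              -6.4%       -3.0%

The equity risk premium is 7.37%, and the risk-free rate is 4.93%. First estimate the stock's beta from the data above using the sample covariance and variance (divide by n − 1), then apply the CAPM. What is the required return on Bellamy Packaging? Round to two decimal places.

Mean R_i = (15.9 + 12.9 − 13.9 − 1.1 + 3.5 − 6.4) / 6 = 1.8167%
Mean R_m = (9.9 + 8.9 − 8.8 + 2.2 + 6.0 − 3.0) / 6 = 2.5333%
Σ(R_i − R̄_i)(R_m − R̄_m) = 404.7067  ⇒  Cov = 404.7067 / 5 = 80.9413
Σ(R_m − R̄_m)² = 265.9933  ⇒  Var(R_m) = 265.9933 / 5 = 53.1987
β = Cov / Var(R_m) = 80.9413 / 53.1987 = 1.5215
E(R) = R_f + β × MRP = 4.93% + 1.5215 × 7.37% = 16.14%

16.14%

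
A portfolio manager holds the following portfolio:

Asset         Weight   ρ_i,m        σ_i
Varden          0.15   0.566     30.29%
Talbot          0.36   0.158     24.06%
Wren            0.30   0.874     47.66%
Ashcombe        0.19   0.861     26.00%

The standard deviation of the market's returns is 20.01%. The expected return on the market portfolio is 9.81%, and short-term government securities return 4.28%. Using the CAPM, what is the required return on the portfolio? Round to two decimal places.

10.00%

β_Varden = 0.566 × 30.29% / 20.01% = 0.8568
β_Talbot = 0.158 × 24.06% / 20.01% = 0.1900
β_Wren = 0.874 × 47.66% / 20.01% = 2.0817
β_Ashcombe = 0.861 × 26.00% / 20.01% = 1.1187
β_P = Σ w_i β_i = 0.15×0.8568 + 0.36×0.1900 + 0.30×2.0817 + 0.19×1.1187 = 1.0340
MRP = 9.81% − 4.28% = 5.53%
E(R_P) = R_f + β_P × MRP = 4.28% + 1.0340 × 5.53% = 10.00%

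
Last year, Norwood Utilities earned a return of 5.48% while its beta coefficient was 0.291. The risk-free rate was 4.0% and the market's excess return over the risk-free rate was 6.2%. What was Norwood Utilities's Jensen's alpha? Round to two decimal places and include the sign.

-0.32%

CAPM benchmark = R_f + β(R_m − R_f) = 4.0% + 0.291 × 6.2% = 5.8042%
α = actual − benchmark = 5.48% − 5.8042% = -0.32%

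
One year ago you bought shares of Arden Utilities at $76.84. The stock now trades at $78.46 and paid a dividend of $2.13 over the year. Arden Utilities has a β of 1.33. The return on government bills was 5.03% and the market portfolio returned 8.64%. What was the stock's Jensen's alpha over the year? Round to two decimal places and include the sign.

Realised HPR = (P1 + D1 − P0) / P0 = (78.46 + 2.13 − 76.84) / 76.84 = 3.75 / 76.84 = 4.8803%
MRP = 8.64% − 5.03% = 3.61%
CAPM required = R_f + β·MRP = 5.03% + 1.33 × 3.61% = 9.8313%
α = realised − required = 4.8803% − 9.8313% = -4.95%

-4.95%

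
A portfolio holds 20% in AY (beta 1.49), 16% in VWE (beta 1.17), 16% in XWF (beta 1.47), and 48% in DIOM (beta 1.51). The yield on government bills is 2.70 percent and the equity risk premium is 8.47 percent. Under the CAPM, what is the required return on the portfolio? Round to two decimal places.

β_P = Σ w_i β_i = 0.20×1.49 + 0.16×1.17 + 0.16×1.47 + 0.48×1.51 = 1.4452
E(R_P) = R_f + β_P × MRP = 2.70% + 1.4452 × 8.47% = 14.94%

14.94%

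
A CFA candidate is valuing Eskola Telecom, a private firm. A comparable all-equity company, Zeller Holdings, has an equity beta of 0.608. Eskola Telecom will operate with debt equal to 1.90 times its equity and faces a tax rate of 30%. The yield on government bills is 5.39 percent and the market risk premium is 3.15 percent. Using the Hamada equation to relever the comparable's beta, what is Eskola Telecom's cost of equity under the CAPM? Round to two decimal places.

β_L = β_U × [1 + (1 − t)(D/E)] = 0.608 × [1 + (1 − 0.30) × 1.90]
    = 0.608 × [1 + 0.70 × 1.90] = 0.608 × 2.3300 = 1.4166
E(R) = R_f + β_L × MRP = 5.39% + 1.4166 × 3.15% = 9.85%

9.85%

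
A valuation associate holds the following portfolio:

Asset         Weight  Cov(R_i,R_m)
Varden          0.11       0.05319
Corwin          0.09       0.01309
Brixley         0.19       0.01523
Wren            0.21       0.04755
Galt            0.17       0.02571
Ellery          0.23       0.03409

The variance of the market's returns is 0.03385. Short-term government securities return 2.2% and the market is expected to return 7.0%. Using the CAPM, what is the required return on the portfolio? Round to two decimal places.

6.75%

β_Varden = 0.05319 / 0.03385 = 1.5713
β_Corwin = 0.01309 / 0.03385 = 0.3867
β_Brixley = 0.01523 / 0.03385 = 0.4499
β_Wren = 0.04755 / 0.03385 = 1.4047
β_Galt = 0.02571 / 0.03385 = 0.7595
β_Ellery = 0.03409 / 0.03385 = 1.0071
β_P = Σ w_i β_i = 0.11×1.5713 + 0.09×0.3867 + 0.19×0.4499 + 0.21×1.4047 + 0.17×0.7595 + 0.23×1.0071 = 0.9489
MRP = 7.0% − 2.2% = 4.80%
E(R_P) = R_f + β_P × MRP = 2.2% + 0.9489 × 4.8% = 6.75%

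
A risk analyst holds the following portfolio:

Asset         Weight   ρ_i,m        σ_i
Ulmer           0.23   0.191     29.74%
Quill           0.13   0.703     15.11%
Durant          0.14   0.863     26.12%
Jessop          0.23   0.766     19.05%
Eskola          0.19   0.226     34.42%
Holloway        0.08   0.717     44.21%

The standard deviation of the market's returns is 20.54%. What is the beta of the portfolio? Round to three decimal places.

0.643

β_Ulmer = 0.191 × 29.74% / 20.54% = 0.2766
β_Quill = 0.703 × 15.11% / 20.54% = 0.5172
β_Durant = 0.863 × 26.12% / 20.54% = 1.0974
β_Jessop = 0.766 × 19.05% / 20.54% = 0.7104
β_Eskola = 0.226 × 34.42% / 20.54% = 0.3787
β_Holloway = 0.717 × 44.21% / 20.54% = 1.5433
β_P = Σ w_i β_i = 0.23×0.2766 + 0.13×0.5172 + 0.14×1.0974 + 0.23×0.7104 + 0.19×0.3787 + 0.08×1.5433 = 0.6433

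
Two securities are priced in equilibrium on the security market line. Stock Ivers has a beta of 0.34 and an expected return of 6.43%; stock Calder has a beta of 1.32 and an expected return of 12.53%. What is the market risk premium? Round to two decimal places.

6.22%

Both satisfy E(R) = R_f + β·MRP, so the slope of the SML is
MRP = (12.53% − 6.43%) / (1.32 − 0.34) = 6.10% / 0.98 = 6.2245%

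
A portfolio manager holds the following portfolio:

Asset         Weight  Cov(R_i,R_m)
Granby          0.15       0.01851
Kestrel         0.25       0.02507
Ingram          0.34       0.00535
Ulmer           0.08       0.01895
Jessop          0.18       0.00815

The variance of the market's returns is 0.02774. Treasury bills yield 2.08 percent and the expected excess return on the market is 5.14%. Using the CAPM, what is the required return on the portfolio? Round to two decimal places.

β_Granby = 0.01851 / 0.02774 = 0.6673
β_Kestrel = 0.02507 / 0.02774 = 0.9037
β_Ingram = 0.00535 / 0.02774 = 0.1929
β_Ulmer = 0.01895 / 0.02774 = 0.6831
β_Jessop = 0.00815 / 0.02774 = 0.2938
β_P = Σ w_i β_i = 0.15×0.6673 + 0.25×0.9037 + 0.34×0.1929 + 0.08×0.6831 + 0.18×0.2938 = 0.4991
E(R_P) = R_f + β_P × MRP = 2.08% + 0.4991 × 5.14% = 4.65%

4.65%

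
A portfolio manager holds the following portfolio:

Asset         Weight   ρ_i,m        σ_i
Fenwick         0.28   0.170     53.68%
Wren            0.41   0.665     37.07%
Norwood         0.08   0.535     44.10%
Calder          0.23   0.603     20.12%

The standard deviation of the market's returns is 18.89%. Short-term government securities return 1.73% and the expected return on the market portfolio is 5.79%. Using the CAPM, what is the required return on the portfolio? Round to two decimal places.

5.46%

β_Fenwick = 0.170 × 53.68% / 18.89% = 0.4831
β_Wren = 0.665 × 37.07% / 18.89% = 1.3050
β_Norwood = 0.535 × 44.10% / 18.89% = 1.2490
β_Calder = 0.603 × 20.12% / 18.89% = 0.6423
β_P = Σ w_i β_i = 0.28×0.4831 + 0.41×1.3050 + 0.08×1.2490 + 0.23×0.6423 = 0.9180
MRP = 5.79% − 1.73% = 4.06%
E(R_P) = R_f + β_P × MRP = 1.73% + 0.9180 × 4.06% = 5.46%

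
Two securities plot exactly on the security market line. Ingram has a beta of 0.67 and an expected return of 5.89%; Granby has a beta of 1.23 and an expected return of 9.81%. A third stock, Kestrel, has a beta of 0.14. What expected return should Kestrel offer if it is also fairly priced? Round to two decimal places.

2.18%

MRP (SML slope) = (9.81% − 5.89%) / (1.23 − 0.67) = 3.92% / 0.56 = 7.0000%
R_f (intercept) = 5.89% − 0.67 × 7.0000% = 1.2000%
E(R_Kestrel) = R_f + β × MRP = 1.2000% + 0.14 × 7.0000% = 2.18%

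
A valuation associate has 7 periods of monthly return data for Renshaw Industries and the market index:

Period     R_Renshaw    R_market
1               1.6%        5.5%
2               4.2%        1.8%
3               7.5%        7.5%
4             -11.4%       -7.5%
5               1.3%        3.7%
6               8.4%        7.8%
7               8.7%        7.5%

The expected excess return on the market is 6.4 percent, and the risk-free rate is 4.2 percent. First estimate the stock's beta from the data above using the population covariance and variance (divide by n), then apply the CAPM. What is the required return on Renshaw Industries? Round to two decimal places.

Mean R_i = (1.6 + 4.2 + 7.5 − 11.4 + 1.3 + 8.4 + 8.7) / 7 = 2.9000%
Mean R_m = (5.5 + 1.8 + 7.5 − 7.5 + 3.7 + 7.8 + 7.5) / 7 = 3.7571%
Σ(R_i − R̄_i)(R_m − R̄_m) = 217.4200  ⇒  Cov = 217.4200 / 7 = 31.0600
Σ(R_m − R̄_m)² = 177.9571  ⇒  Var(R_m) = 177.9571 / 7 = 25.4224
β = Cov / Var(R_m) = 31.0600 / 25.4224 = 1.2218
E(R) = R_f + β × MRP = 4.2% + 1.2218 × 6.4% = 12.02%

12.02%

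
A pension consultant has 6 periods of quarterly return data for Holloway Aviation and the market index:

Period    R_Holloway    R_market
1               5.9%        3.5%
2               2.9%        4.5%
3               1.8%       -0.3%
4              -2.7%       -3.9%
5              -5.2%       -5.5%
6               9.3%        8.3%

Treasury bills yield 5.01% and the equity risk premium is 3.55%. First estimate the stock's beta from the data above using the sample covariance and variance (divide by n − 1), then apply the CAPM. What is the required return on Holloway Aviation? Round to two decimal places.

Mean R_i = (5.9 + 2.9 + 1.8 − 2.7 − 5.2 + 9.3) / 6 = 2.0000%
Mean R_m = (3.5 + 4.5 − 0.3 − 3.9 − 5.5 + 8.3) / 6 = 1.1000%
Σ(R_i − R̄_i)(R_m − R̄_m) = 136.2800  ⇒  Cov = 136.2800 / 5 = 27.2560
Σ(R_m − R̄_m)² = 139.6800  ⇒  Var(R_m) = 139.6800 / 5 = 27.9360
β = Cov / Var(R_m) = 27.2560 / 27.9360 = 0.9757
E(R) = R_f + β × MRP = 5.01% + 0.9757 × 3.55% = 8.47%

8.47%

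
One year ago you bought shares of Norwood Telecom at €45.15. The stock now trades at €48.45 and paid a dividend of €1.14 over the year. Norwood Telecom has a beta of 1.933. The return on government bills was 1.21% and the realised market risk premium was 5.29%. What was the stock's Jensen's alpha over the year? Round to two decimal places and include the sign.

Realised HPR = (P1 + D1 − P0) / P0 = (48.45 + 1.14 − 45.15) / 45.15 = 4.44 / 45.15 = 9.8339%
CAPM required = R_f + β·MRP = 1.21% + 1.933 × 5.29% = 11.43557%
α = realised − required = 9.8339% − 11.43557% = -1.60%

-1.60%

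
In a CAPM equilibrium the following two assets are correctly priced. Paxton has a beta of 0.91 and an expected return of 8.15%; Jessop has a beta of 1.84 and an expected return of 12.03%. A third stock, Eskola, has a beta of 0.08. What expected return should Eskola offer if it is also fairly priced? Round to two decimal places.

4.69%

MRP (SML slope) = (12.03% − 8.15%) / (1.84 − 0.91) = 3.88% / 0.93 = 4.1720%
R_f (intercept) = 8.15% − 0.91 × 4.1720% = 4.3535%
E(R_Eskola) = R_f + β × MRP = 4.3535% + 0.08 × 4.1720% = 4.69%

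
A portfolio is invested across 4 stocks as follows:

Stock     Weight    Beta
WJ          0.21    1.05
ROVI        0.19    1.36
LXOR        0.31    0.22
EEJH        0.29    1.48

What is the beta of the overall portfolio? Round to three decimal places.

β_P = Σ w_i β_i = 0.21×1.05 + 0.19×1.36 + 0.31×0.22 + 0.29×1.48 = 0.9763

0.976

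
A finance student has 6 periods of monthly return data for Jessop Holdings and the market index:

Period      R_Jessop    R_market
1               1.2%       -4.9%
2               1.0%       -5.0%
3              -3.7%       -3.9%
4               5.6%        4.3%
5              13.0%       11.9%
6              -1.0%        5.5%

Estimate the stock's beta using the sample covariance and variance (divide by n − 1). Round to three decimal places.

Mean R_i = (1.2 + 1.0 − 3.7 + 5.6 + 13.0 − 1.0) / 6 = 2.6833%
Mean R_m = (-4.9 − 5.0 − 3.9 + 4.3 + 11.9 + 5.5) / 6 = 1.3167%
Σ(R_i − R̄_i)(R_m − R̄_m) = 155.6317  ⇒  Cov = 155.6317 / 5 = 31.1263
Σ(R_m − R̄_m)² = 244.1683  ⇒  Var(R_m) = 244.1683 / 5 = 48.8337
β = Cov / Var(R_m) = 31.1263 / 48.8337 = 0.6374

0.637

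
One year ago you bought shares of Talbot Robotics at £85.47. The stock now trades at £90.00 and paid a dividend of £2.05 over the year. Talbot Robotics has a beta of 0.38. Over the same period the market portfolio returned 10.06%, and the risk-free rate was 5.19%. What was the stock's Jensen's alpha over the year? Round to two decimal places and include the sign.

Realised HPR = (P1 + D1 − P0) / P0 = (90.00 + 2.05 − 85.47) / 85.47 = 6.58 / 85.47 = 7.6986%
MRP = 10.06% − 5.19% = 4.87%
CAPM required = R_f + β·MRP = 5.19% + 0.38 × 4.87% = 7.0406%
α = realised − required = 7.6986% − 7.0406% = +0.66%

+0.66%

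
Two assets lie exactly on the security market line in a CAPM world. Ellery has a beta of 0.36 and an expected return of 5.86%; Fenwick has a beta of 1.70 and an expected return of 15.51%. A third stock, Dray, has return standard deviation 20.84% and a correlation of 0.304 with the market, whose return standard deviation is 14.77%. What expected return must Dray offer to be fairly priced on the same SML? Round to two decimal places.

MRP = (15.51% − 5.86%) / (1.70 − 0.36) = 7.2015%
R_f = 5.86% − 0.36 × 7.2015% = 3.2675%
β_Dray = ρ·σ_i/σ_m = 0.304 × 20.84 / 14.77 = 0.4289
E(R_Dray) = R_f + β × MRP = 3.2675% + 0.4289 × 7.2015% = 6.36%

6.36%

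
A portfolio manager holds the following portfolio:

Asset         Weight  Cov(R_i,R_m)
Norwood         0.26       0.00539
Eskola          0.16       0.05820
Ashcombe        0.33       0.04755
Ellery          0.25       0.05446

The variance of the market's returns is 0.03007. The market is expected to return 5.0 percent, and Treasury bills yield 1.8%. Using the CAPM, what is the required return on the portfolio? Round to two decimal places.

6.06%

β_Norwood = 0.00539 / 0.03007 = 0.1792
β_Eskola = 0.05820 / 0.03007 = 1.9355
β_Ashcombe = 0.04755 / 0.03007 = 1.5813
β_Ellery = 0.05446 / 0.03007 = 1.8111
β_P = Σ w_i β_i = 0.26×0.1792 + 0.16×1.9355 + 0.33×1.5813 + 0.25×1.8111 = 1.3309
MRP = 5.0% − 1.8% = 3.20%
E(R_P) = R_f + β_P × MRP = 1.8% + 1.3309 × 3.2% = 6.06%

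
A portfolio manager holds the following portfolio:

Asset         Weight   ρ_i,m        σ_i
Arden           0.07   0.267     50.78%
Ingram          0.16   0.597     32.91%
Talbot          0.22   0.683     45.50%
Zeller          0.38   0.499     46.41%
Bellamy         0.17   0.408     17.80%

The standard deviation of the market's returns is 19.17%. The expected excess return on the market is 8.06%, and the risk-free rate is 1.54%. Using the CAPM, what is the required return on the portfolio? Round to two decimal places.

10.35%

β_Arden = 0.267 × 50.78% / 19.17% = 0.7073
β_Ingram = 0.597 × 32.91% / 19.17% = 1.0249
β_Talbot = 0.683 × 45.50% / 19.17% = 1.6211
β_Zeller = 0.499 × 46.41% / 19.17% = 1.2081
β_Bellamy = 0.408 × 17.80% / 19.17% = 0.3788
β_P = Σ w_i β_i = 0.07×0.7073 + 0.16×1.0249 + 0.22×1.6211 + 0.38×1.2081 + 0.17×0.3788 = 1.0936
E(R_P) = R_f + β_P × MRP = 1.54% + 1.0936 × 8.06% = 10.35%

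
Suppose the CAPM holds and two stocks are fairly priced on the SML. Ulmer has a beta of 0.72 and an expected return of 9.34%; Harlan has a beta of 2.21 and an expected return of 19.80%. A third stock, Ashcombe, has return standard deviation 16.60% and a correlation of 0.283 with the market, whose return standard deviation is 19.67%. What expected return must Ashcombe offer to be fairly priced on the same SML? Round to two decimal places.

MRP = (19.80% − 9.34%) / (2.21 − 0.72) = 7.0201%
R_f = 9.34% − 0.72 × 7.0201% = 4.2855%
β_Ashcombe = ρ·σ_i/σ_m = 0.283 × 16.60 / 19.67 = 0.2388
E(R_Ashcombe) = R_f + β × MRP = 4.2855% + 0.2388 × 7.0201% = 5.96%

5.96%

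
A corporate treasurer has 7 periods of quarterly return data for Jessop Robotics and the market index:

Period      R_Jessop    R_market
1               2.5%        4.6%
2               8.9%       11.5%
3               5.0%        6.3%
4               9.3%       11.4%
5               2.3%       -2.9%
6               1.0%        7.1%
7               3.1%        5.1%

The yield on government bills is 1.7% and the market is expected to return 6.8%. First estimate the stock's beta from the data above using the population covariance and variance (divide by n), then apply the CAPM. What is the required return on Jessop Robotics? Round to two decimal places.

4.20%

Mean R_i = (2.5 + 8.9 + 5.0 + 9.3 + 2.3 + 1.0 + 3.1) / 7 = 4.5857%
Mean R_m = (4.6 + 11.5 + 6.3 + 11.4 − 2.9 + 7.1 + 5.1) / 7 = 6.1571%
Σ(R_i − R̄_i)(R_m − R̄_m) = 69.9657  ⇒  Cov = 69.9657 / 7 = 9.9951
Σ(R_m − R̄_m)² = 142.5171  ⇒  Var(R_m) = 142.5171 / 7 = 20.3596
β = Cov / Var(R_m) = 9.9951 / 20.3596 = 0.4909
MRP = 6.8% − 1.7% = 5.10%
E(R) = R_f + β × MRP = 1.7% + 0.4909 × 5.1% = 4.20%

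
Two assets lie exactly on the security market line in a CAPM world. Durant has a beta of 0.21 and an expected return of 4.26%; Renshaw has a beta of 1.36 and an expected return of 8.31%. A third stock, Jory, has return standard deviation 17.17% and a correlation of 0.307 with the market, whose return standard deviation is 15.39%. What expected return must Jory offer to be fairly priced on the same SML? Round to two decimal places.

MRP = (8.31% − 4.26%) / (1.36 − 0.21) = 3.5217%
R_f = 4.26% − 0.21 × 3.5217% = 3.5204%
β_Jory = ρ·σ_i/σ_m = 0.307 × 17.17 / 15.39 = 0.3425
E(R_Jory) = R_f + β × MRP = 3.5204% + 0.3425 × 3.5217% = 4.73%

4.73%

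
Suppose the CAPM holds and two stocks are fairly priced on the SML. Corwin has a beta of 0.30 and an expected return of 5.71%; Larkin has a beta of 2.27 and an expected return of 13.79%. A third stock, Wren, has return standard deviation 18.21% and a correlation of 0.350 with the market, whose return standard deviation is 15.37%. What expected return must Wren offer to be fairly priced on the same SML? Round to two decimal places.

MRP = (13.79% − 5.71%) / (2.27 − 0.30) = 4.1015%
R_f = 5.71% − 0.30 × 4.1015% = 4.4796%
β_Wren = ρ·σ_i/σ_m = 0.350 × 18.21 / 15.37 = 0.4147
E(R_Wren) = R_f + β × MRP = 4.4796% + 0.4147 × 4.1015% = 6.18%

6.18%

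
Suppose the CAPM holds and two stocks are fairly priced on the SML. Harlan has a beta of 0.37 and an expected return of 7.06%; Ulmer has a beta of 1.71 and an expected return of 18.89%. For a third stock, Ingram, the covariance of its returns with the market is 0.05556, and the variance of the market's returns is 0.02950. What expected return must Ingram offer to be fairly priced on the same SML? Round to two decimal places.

20.42%

MRP = (18.89% − 7.06%) / (1.71 − 0.37) = 8.8284%
R_f = 7.06% − 0.37 × 8.8284% = 3.7935%
β_Ingram = Cov / Var(R_m) = 0.05556 / 0.02950 = 1.8834
E(R_Ingram) = R_f + β × MRP = 3.7935% + 1.8834 × 8.8284% = 20.42%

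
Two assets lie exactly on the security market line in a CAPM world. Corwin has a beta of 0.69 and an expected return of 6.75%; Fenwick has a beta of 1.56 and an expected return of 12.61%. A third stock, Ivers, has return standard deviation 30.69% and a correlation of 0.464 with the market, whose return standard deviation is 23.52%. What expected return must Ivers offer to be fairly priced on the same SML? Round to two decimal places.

MRP = (12.61% − 6.75%) / (1.56 − 0.69) = 6.7356%
R_f = 6.75% − 0.69 × 6.7356% = 2.1024%
β_Ivers = ρ·σ_i/σ_m = 0.464 × 30.69 / 23.52 = 0.6054
E(R_Ivers) = R_f + β × MRP = 2.1024% + 0.6054 × 6.7356% = 6.18%

6.18%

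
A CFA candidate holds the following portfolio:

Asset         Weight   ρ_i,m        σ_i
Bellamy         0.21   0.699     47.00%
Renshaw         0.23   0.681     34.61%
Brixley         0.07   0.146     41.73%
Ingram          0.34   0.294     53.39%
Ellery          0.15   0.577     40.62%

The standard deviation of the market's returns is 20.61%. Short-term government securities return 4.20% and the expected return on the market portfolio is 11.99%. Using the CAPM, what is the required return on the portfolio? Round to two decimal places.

β_Bellamy = 0.699 × 47.00% / 20.61% = 1.5940
β_Renshaw = 0.681 × 34.61% / 20.61% = 1.1436
β_Brixley = 0.146 × 41.73% / 20.61% = 0.2956
β_Ingram = 0.294 × 53.39% / 20.61% = 0.7616
β_Ellery = 0.577 × 40.62% / 20.61% = 1.1372
β_P = Σ w_i β_i = 0.21×1.5940 + 0.23×1.1436 + 0.07×0.2956 + 0.34×0.7616 + 0.15×1.1372 = 1.0480
MRP = 11.99% − 4.20% = 7.79%
E(R_P) = R_f + β_P × MRP = 4.20% + 1.0480 × 7.79% = 12.36%

12.36%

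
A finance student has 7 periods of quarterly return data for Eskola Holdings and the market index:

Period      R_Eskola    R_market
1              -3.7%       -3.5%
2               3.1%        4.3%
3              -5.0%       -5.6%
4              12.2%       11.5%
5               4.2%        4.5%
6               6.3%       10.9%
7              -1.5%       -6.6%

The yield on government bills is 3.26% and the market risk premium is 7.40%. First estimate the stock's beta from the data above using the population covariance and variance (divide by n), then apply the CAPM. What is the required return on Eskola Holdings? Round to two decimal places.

Mean R_i = (-3.7 + 3.1 − 5.0 + 12.2 + 4.2 + 6.3 − 1.5) / 7 = 2.2286%
Mean R_m = (-3.5 + 4.3 − 5.6 + 11.5 + 4.5 + 10.9 − 6.6) / 7 = 2.2143%
Σ(R_i − R̄_i)(R_m − R̄_m) = 257.5071  ⇒  Cov = 257.5071 / 7 = 36.7867
Σ(R_m − R̄_m)² = 342.6486  ⇒  Var(R_m) = 342.6486 / 7 = 48.9498
β = Cov / Var(R_m) = 36.7867 / 48.9498 = 0.7515
E(R) = R_f + β × MRP = 3.26% + 0.7515 × 7.40% = 8.82%

8.82%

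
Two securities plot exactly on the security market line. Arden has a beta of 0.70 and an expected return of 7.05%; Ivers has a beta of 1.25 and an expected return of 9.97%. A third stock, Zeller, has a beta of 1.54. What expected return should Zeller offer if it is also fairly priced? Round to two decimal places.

11.51%

MRP (SML slope) = (9.97% − 7.05%) / (1.25 − 0.70) = 2.92% / 0.55 = 5.3091%
R_f (intercept) = 7.05% − 0.70 × 5.3091% = 3.3336%
E(R_Zeller) = R_f + β × MRP = 3.3336% + 1.54 × 5.3091% = 11.51%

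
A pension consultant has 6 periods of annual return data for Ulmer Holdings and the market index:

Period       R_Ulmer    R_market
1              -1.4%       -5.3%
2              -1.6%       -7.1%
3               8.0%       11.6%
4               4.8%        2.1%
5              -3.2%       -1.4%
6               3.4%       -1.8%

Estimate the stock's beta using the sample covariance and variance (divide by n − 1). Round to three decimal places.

Mean R_i = (-1.4 − 1.6 + 8.0 + 4.8 − 3.2 + 3.4) / 6 = 1.6667%
Mean R_m = (-5.3 − 7.1 + 11.6 + 2.1 − 1.4 − 1.8) / 6 = -0.3167%
Σ(R_i − R̄_i)(R_m − R̄_m) = 123.1867  ⇒  Cov = 123.1867 / 5 = 24.6373
Σ(R_m − R̄_m)² = 222.0683  ⇒  Var(R_m) = 222.0683 / 5 = 44.4137
β = Cov / Var(R_m) = 24.6373 / 44.4137 = 0.5547

0.555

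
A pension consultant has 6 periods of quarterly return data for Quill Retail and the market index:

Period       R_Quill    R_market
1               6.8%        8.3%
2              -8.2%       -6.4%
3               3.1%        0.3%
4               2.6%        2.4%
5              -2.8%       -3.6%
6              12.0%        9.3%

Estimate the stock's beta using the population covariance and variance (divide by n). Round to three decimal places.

Mean R_i = (6.8 − 8.2 + 3.1 + 2.6 − 2.8 + 12.0) / 6 = 2.2500%
Mean R_m = (8.3 − 6.4 + 0.3 + 2.4 − 3.6 + 9.3) / 6 = 1.7167%
Σ(R_i − R̄_i)(R_m − R̄_m) = 214.5950  ⇒  Cov = 214.5950 / 6 = 35.7658
Σ(R_m − R̄_m)² = 197.4683  ⇒  Var(R_m) = 197.4683 / 6 = 32.9114
β = Cov / Var(R_m) = 35.7658 / 32.9114 = 1.0867

1.087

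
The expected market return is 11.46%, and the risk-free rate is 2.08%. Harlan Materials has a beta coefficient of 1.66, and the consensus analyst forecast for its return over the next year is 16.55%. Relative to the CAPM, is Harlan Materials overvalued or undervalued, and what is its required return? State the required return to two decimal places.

Overvalued; required return 17.65%

MRP = 11.46% − 2.08% = 9.38%
Required return = R_f + β·MRP = 2.08% + 1.66 × 9.38% = 17.65%
Forecast 16.55% < required 17.65% → the stock plots below the SML → overvalued.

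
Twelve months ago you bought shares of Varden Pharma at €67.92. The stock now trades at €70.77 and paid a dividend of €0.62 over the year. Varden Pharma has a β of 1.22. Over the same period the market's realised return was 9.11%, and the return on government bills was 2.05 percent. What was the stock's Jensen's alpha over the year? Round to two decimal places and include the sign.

-5.55%

Realised HPR = (P1 + D1 − P0) / P0 = (70.77 + 0.62 − 67.92) / 67.92 = 3.47 / 67.92 = 5.1090%
MRP = 9.11% − 2.05% = 7.06%
CAPM required = R_f + β·MRP = 2.05% + 1.22 × 7.06% = 10.6632%
α = realised − required = 5.1090% − 10.6632% = -5.55%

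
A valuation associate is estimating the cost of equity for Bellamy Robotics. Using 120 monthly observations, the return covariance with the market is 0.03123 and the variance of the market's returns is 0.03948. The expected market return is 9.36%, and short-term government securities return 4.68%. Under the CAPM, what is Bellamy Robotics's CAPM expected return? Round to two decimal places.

8.38%

β = Cov(R_i, R_m) / Var(R_m) = 0.03123 / 0.03948 = 0.7910
MRP = 9.36% − 4.68% = 4.68%
E(R) = R_f + β × MRP = 4.68% + 0.7910 × 4.68% = 8.38%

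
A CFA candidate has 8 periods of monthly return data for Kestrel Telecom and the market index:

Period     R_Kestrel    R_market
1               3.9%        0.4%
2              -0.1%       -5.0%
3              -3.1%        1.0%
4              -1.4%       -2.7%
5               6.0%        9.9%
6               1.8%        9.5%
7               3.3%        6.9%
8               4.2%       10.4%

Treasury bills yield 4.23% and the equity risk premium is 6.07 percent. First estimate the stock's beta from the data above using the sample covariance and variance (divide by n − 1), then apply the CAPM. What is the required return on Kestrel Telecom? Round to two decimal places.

Mean R_i = (3.9 − 0.1 − 3.1 − 1.4 + 6.0 + 1.8 + 3.3 + 4.2) / 8 = 1.8250%
Mean R_m = (0.4 − 5.0 + 1.0 − 2.7 + 9.9 + 9.5 + 6.9 + 10.4) / 8 = 3.8000%
Σ(R_i − R̄_i)(R_m − R̄_m) = 90.2100  ⇒  Cov = 90.2100 / 7 = 12.8871
Σ(R_m − R̄_m)² = 261.9600  ⇒  Var(R_m) = 261.9600 / 7 = 37.4229
β = Cov / Var(R_m) = 12.8871 / 37.4229 = 0.3444
E(R) = R_f + β × MRP = 4.23% + 0.3444 × 6.07% = 6.32%

6.32%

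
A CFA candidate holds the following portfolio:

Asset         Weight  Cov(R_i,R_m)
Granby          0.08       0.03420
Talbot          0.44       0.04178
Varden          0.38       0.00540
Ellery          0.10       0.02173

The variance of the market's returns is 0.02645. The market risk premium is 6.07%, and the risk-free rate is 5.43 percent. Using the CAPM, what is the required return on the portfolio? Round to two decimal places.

11.25%

β_Granby = 0.03420 / 0.02645 = 1.2930
β_Talbot = 0.04178 / 0.02645 = 1.5796
β_Varden = 0.00540 / 0.02645 = 0.2042
β_Ellery = 0.02173 / 0.02645 = 0.8216
β_P = Σ w_i β_i = 0.08×1.2930 + 0.44×1.5796 + 0.38×0.2042 + 0.10×0.8216 = 0.9582
E(R_P) = R_f + β_P × MRP = 5.43% + 0.9582 × 6.07% = 11.25%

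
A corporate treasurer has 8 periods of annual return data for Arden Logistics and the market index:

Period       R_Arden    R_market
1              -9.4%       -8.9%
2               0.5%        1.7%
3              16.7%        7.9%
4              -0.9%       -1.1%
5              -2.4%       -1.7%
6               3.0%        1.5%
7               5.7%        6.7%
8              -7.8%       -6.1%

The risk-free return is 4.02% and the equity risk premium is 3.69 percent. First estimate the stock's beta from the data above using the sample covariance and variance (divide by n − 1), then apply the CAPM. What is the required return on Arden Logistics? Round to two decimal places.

Mean R_i = (-9.4 + 0.5 + 16.7 − 0.9 − 2.4 + 3.0 + 5.7 − 7.8) / 8 = 0.6750%
Mean R_m = (-8.9 + 1.7 + 7.9 − 1.1 − 1.7 + 1.5 + 6.7 − 6.1) / 8 = 0.0000%
Σ(R_i − R̄_i)(R_m − R̄_m) = 311.7800  ⇒  Cov = 311.7800 / 7 = 44.5400
Σ(R_m − R̄_m)² = 232.9600  ⇒  Var(R_m) = 232.9600 / 7 = 33.2800
β = Cov / Var(R_m) = 44.5400 / 33.2800 = 1.3383
E(R) = R_f + β × MRP = 4.02% + 1.3383 × 3.69% = 8.96%

8.96%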